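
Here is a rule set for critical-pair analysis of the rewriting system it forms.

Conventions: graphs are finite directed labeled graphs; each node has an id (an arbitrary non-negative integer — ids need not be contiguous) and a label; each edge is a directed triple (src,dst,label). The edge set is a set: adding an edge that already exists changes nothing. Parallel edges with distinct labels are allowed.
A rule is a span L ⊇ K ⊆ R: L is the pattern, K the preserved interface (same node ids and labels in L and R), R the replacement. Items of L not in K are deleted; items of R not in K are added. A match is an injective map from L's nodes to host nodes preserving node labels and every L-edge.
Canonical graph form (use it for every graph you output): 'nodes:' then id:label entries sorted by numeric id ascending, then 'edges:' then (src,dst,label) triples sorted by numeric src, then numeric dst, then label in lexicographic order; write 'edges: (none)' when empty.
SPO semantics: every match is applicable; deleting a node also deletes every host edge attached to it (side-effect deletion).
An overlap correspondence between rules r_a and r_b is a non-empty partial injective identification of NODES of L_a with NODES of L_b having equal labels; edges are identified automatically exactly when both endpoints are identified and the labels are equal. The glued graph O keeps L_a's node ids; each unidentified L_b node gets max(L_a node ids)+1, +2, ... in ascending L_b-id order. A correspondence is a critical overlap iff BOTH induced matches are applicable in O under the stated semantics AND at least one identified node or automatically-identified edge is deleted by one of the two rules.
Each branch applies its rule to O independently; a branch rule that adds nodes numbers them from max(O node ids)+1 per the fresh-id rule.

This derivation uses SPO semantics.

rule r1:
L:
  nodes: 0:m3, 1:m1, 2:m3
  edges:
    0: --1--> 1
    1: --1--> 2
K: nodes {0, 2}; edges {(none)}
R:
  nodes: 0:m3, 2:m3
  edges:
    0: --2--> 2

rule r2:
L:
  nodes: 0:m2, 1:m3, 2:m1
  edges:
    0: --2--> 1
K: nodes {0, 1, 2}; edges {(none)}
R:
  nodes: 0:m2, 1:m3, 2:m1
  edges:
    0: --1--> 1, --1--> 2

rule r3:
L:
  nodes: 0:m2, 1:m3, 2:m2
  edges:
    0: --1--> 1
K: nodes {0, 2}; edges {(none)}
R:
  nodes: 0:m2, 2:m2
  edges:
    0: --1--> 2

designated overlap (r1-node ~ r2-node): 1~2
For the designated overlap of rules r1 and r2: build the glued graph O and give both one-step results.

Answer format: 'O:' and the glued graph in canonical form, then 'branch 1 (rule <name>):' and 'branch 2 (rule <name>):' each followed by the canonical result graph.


O:
nodes: 0:m3, 1:m1, 2:m3, 3:m2, 4:m3
edges: (0,1,1); (1,2,1); (3,4,2)
branch 1 (rule r1):
nodes: 0:m3, 2:m3, 3:m2, 4:m3
edges: (0,2,2); (3,4,2)
branch 2 (rule r2):
nodes: 0:m3, 1:m1, 2:m3, 3:m2, 4:m3
edges: (0,1,1); (1,2,1); (3,1,1); (3,4,1)


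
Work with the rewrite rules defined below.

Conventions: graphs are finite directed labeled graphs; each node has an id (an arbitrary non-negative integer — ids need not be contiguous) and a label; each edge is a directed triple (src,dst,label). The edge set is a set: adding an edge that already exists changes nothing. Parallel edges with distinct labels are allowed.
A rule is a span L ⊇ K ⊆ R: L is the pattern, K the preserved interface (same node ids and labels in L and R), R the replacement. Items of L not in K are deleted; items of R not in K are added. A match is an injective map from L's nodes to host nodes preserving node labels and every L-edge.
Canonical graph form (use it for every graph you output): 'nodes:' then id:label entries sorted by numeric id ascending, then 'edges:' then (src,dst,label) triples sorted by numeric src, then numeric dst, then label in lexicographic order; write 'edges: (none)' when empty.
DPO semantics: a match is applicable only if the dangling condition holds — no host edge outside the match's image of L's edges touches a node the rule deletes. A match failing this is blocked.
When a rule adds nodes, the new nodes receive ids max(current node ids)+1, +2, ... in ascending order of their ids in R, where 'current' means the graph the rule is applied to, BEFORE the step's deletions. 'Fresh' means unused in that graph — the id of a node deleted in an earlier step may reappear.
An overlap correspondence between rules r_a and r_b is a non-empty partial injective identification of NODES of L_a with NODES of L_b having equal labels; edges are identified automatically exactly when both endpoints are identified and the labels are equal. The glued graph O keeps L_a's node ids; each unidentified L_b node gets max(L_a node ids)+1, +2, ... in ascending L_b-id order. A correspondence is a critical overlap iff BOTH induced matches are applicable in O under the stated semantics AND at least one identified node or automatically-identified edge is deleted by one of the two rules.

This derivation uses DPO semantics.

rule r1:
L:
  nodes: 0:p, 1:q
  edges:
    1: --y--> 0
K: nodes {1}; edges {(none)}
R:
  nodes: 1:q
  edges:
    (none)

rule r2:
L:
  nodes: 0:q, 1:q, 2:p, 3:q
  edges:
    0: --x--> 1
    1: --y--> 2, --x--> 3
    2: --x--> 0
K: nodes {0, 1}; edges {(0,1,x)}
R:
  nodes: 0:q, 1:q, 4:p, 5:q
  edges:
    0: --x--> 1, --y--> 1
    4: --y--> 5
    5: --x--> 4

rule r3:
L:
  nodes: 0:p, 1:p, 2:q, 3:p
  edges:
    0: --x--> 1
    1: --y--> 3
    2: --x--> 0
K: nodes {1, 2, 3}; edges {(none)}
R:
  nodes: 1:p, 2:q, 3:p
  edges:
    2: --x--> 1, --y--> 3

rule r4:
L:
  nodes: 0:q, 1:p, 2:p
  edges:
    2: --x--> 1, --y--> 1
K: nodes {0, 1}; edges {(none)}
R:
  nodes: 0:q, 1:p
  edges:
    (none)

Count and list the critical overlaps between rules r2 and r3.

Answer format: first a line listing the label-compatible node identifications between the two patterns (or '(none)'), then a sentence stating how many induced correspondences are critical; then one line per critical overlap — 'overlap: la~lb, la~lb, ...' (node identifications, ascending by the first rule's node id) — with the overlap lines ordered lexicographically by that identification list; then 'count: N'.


label-compatible node identifications between L(r2) and L(r3): 0~2, 1~2, 2~0, 2~1, 2~3, 3~2
0 of the induced correspondences are critical overlaps of r2 and r3.
count: 0


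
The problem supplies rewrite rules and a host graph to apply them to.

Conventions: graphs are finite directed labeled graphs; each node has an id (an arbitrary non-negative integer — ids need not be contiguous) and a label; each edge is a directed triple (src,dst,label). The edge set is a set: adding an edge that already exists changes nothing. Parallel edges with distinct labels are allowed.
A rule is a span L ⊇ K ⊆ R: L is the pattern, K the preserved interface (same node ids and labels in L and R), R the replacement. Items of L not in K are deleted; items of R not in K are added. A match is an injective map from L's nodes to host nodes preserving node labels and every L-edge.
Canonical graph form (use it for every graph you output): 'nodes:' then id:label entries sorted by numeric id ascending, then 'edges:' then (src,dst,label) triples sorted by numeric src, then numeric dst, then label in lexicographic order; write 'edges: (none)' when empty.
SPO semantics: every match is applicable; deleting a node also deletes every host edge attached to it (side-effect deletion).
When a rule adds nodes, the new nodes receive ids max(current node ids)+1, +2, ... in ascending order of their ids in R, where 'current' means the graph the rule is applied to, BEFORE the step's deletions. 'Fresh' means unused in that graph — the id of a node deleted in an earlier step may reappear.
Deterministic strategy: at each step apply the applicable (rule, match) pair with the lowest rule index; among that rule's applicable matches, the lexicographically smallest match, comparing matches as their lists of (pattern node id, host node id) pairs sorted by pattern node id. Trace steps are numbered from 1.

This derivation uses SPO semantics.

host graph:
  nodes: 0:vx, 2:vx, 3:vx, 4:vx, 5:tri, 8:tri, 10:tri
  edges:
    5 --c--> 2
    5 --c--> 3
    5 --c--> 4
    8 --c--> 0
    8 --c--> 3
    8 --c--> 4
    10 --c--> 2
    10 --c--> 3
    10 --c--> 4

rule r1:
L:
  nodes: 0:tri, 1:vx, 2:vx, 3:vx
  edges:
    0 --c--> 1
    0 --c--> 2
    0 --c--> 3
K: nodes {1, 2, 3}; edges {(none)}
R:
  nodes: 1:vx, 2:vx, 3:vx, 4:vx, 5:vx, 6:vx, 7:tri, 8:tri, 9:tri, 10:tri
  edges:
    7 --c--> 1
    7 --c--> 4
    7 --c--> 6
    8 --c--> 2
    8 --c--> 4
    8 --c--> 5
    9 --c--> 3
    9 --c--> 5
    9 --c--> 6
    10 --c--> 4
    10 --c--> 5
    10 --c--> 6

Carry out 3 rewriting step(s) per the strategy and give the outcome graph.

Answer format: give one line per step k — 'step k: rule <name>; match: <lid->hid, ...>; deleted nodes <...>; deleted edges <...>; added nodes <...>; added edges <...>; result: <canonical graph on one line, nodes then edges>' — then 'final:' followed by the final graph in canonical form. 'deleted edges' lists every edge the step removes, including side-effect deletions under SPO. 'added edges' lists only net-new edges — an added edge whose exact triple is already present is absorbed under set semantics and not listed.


step 1: rule r1; match: 0->5, 1->2, 2->3, 3->4; deleted nodes 5; deleted edges (5,2,c); (5,3,c); (5,4,c); added nodes 11, 12, 13, 14, 15, 16, 17; added edges (14,2,c); (14,11,c); (14,13,c); (15,3,c); (15,11,c); (15,12,c); (16,4,c); (16,12,c); (16,13,c); (17,11,c); (17,12,c); (17,13,c); result: nodes: 0:vx, 2:vx, 3:vx, 4:vx, 8:tri, 10:tri, 11:vx, 12:vx, 13:vx, 14:tri, 15:tri, 16:tri, 17:tri edges: (8,0,c); (8,3,c); (8,4,c); (10,2,c); (10,3,c); (10,4,c); (14,2,c); (14,11,c); (14,13,c); (15,3,c); (15,11,c); (15,12,c); (16,4,c); (16,12,c); (16,13,c); (17,11,c); (17,12,c); (17,13,c)
step 2: rule r1; match: 0->8, 1->0, 2->3, 3->4; deleted nodes 8; deleted edges (8,0,c); (8,3,c); (8,4,c); added nodes 18, 19, 20, 21, 22, 23, 24; added edges (21,0,c); (21,18,c); (21,20,c); (22,3,c); (22,18,c); (22,19,c); (23,4,c); (23,19,c); (23,20,c); (24,18,c); (24,19,c); (24,20,c); result: nodes: 0:vx, 2:vx, 3:vx, 4:vx, 10:tri, 11:vx, 12:vx, 13:vx, 14:tri, 15:tri, 16:tri, 17:tri, 18:vx, 19:vx, 20:vx, 21:tri, 22:tri, 23:tri, 24:tri edges: (10,2,c); (10,3,c); (10,4,c); (14,2,c); (14,11,c); (14,13,c); (15,3,c); (15,11,c); (15,12,c); (16,4,c); (16,12,c); (16,13,c); (17,11,c); (17,12,c); (17,13,c); (21,0,c); (21,18,c); (21,20,c); (22,3,c); (22,18,c); (22,19,c); (23,4,c); (23,19,c); (23,20,c); (24,18,c); (24,19,c); (24,20,c)
step 3: rule r1; match: 0->10, 1->2, 2->3, 3->4; deleted nodes 10; deleted edges (10,2,c); (10,3,c); (10,4,c); added nodes 25, 26, 27, 28, 29, 30, 31; added edges (28,2,c); (28,25,c); (28,27,c); (29,3,c); (29,25,c); (29,26,c); (30,4,c); (30,26,c); (30,27,c); (31,25,c); (31,26,c); (31,27,c); result: nodes: 0:vx, 2:vx, 3:vx, 4:vx, 11:vx, 12:vx, 13:vx, 14:tri, 15:tri, 16:tri, 17:tri, 18:vx, 19:vx, 20:vx, 21:tri, 22:tri, 23:tri, 24:tri, 25:vx, 26:vx, 27:vx, 28:tri, 29:tri, 30:tri, 31:tri edges: (14,2,c); (14,11,c); (14,13,c); (15,3,c); (15,11,c); (15,12,c); (16,4,c); (16,12,c); (16,13,c); (17,11,c); (17,12,c); (17,13,c); (21,0,c); (21,18,c); (21,20,c); (22,3,c); (22,18,c); (22,19,c); (23,4,c); (23,19,c); (23,20,c); (24,18,c); (24,19,c); (24,20,c); (28,2,c); (28,25,c); (28,27,c); (29,3,c); (29,25,c); (29,26,c); (30,4,c); (30,26,c); (30,27,c); (31,25,c); (31,26,c); (31,27,c)
final:
nodes: 0:vx, 2:vx, 3:vx, 4:vx, 11:vx, 12:vx, 13:vx, 14:tri, 15:tri, 16:tri, 17:tri, 18:vx, 19:vx, 20:vx, 21:tri, 22:tri, 23:tri, 24:tri, 25:vx, 26:vx, 27:vx, 28:tri, 29:tri, 30:tri, 31:tri
edges: (14,2,c); (14,11,c); (14,13,c); (15,3,c); (15,11,c); (15,12,c); (16,4,c); (16,12,c); (16,13,c); (17,11,c); (17,12,c); (17,13,c); (21,0,c); (21,18,c); (21,20,c); (22,3,c); (22,18,c); (22,19,c); (23,4,c); (23,19,c); (23,20,c); (24,18,c); (24,19,c); (24,20,c); (28,2,c); (28,25,c); (28,27,c); (29,3,c); (29,25,c); (29,26,c); (30,4,c); (30,26,c); (30,27,c); (31,25,c); (31,26,c); (31,27,c)


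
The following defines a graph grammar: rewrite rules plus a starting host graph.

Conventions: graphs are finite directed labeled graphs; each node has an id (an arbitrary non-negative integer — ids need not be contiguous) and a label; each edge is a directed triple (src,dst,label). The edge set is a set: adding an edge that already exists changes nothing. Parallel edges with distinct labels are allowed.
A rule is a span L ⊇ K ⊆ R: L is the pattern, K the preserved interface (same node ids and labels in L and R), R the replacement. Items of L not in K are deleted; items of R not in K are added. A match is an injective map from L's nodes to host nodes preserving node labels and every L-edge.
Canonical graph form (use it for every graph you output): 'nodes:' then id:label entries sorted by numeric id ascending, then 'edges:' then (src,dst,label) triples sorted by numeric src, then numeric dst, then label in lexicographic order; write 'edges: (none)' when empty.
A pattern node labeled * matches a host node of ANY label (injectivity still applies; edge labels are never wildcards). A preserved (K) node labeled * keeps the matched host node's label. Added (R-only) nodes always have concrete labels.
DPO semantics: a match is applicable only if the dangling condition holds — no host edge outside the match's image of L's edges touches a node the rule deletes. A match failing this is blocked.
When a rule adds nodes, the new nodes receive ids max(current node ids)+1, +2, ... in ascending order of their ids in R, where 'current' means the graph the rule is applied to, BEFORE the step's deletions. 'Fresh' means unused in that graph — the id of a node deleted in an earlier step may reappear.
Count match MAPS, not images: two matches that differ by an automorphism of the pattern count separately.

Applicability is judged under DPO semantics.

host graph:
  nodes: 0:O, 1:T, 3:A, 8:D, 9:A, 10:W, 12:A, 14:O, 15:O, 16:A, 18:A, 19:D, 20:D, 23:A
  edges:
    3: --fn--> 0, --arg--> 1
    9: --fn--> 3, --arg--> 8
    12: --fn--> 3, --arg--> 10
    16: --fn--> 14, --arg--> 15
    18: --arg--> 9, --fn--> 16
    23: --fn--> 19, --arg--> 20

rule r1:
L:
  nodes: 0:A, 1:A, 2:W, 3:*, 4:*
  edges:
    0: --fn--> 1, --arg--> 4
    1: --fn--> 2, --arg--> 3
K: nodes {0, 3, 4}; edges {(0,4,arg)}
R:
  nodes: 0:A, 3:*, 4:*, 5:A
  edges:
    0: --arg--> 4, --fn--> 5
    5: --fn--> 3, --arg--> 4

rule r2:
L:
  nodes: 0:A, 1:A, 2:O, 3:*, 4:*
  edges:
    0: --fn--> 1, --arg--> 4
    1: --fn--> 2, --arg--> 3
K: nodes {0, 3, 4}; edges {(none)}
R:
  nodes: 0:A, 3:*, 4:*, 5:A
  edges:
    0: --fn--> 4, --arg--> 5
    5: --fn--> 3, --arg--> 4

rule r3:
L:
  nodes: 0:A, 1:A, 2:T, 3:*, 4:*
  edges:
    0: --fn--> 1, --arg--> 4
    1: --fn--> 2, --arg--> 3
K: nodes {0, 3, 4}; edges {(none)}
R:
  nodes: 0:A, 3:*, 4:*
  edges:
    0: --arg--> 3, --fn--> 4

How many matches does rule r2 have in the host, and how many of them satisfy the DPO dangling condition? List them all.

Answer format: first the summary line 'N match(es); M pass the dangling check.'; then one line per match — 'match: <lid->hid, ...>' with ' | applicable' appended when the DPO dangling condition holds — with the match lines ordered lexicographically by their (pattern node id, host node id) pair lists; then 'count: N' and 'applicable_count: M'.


3 match(es); 1 pass the dangling check.
match: 0->9, 1->3, 2->0, 3->1, 4->8
match: 0->12, 1->3, 2->0, 3->1, 4->10
match: 0->18, 1->16, 2->14, 3->15, 4->9 | applicable
count: 3
applicable_count: 1


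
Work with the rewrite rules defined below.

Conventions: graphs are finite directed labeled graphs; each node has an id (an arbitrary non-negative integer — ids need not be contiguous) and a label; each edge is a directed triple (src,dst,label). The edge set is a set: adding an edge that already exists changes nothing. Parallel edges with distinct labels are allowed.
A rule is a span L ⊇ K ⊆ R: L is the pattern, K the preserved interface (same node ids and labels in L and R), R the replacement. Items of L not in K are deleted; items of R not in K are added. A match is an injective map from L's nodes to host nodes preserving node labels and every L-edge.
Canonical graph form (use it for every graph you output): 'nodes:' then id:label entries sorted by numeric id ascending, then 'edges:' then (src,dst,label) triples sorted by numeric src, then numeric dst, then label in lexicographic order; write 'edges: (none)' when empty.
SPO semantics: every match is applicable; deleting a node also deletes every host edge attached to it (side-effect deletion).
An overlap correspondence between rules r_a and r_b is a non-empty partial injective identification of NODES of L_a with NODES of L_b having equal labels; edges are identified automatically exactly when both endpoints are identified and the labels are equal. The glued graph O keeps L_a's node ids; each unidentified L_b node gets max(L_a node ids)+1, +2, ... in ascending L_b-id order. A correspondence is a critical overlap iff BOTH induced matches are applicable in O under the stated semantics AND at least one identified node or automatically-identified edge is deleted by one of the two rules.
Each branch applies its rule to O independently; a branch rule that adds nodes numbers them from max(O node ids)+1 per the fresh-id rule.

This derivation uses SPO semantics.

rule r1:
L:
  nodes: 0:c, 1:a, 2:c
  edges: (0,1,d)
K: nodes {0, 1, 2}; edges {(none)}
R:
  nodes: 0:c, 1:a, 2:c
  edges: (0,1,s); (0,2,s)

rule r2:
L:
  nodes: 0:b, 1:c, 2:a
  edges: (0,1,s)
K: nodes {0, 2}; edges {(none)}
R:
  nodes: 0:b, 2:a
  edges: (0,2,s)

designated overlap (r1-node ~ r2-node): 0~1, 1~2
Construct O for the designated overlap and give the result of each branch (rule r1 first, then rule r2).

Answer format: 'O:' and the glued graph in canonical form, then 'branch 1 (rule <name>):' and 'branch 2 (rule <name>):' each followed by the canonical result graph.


O:
nodes: 0:c, 1:a, 2:c, 3:b
edges: (0,1,d); (3,0,s)
branch 1 (rule r1):
nodes: 0:c, 1:a, 2:c, 3:b
edges: (0,1,s); (0,2,s); (3,0,s)
branch 2 (rule r2):
nodes: 1:a, 2:c, 3:b
edges: (3,1,s)


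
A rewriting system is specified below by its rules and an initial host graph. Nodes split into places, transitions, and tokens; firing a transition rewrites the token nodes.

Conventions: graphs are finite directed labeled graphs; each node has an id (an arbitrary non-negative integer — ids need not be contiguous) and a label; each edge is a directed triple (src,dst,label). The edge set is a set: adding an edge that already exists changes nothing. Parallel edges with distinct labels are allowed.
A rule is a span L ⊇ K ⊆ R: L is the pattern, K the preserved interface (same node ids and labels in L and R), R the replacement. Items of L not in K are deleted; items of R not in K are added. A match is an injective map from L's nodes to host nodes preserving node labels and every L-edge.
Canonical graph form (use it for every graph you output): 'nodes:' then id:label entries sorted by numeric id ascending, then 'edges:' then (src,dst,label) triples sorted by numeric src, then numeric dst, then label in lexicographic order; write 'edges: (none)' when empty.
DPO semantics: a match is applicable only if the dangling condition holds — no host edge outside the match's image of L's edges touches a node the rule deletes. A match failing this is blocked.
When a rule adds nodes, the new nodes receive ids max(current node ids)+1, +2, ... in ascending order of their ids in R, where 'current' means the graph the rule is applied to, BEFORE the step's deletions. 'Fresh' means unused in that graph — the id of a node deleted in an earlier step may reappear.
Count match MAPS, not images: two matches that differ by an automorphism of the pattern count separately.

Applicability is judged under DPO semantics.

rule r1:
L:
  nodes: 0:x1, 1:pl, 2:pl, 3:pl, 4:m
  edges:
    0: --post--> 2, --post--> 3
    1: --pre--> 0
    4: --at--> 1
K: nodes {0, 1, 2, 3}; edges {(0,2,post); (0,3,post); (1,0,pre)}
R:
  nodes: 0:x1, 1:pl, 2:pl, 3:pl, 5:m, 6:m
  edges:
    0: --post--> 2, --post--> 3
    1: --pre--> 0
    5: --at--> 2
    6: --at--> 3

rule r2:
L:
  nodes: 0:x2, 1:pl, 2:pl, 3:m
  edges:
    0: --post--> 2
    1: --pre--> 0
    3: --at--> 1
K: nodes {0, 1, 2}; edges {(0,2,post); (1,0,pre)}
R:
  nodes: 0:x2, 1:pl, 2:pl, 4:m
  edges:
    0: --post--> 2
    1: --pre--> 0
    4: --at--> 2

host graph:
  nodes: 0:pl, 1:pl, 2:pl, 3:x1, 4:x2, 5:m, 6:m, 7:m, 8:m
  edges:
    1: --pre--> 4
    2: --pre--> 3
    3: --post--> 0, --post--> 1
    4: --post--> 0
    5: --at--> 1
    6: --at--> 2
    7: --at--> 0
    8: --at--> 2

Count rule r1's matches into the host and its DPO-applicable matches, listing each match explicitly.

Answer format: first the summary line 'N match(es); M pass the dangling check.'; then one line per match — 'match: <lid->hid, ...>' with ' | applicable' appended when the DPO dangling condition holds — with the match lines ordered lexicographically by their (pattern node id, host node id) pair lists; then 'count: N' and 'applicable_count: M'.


4 match(es); 4 pass the dangling check.
match: 0->3, 1->2, 2->0, 3->1, 4->6 | applicable
match: 0->3, 1->2, 2->0, 3->1, 4->8 | applicable
match: 0->3, 1->2, 2->1, 3->0, 4->6 | applicable
match: 0->3, 1->2, 2->1, 3->0, 4->8 | applicable
count: 4
applicable_count: 4


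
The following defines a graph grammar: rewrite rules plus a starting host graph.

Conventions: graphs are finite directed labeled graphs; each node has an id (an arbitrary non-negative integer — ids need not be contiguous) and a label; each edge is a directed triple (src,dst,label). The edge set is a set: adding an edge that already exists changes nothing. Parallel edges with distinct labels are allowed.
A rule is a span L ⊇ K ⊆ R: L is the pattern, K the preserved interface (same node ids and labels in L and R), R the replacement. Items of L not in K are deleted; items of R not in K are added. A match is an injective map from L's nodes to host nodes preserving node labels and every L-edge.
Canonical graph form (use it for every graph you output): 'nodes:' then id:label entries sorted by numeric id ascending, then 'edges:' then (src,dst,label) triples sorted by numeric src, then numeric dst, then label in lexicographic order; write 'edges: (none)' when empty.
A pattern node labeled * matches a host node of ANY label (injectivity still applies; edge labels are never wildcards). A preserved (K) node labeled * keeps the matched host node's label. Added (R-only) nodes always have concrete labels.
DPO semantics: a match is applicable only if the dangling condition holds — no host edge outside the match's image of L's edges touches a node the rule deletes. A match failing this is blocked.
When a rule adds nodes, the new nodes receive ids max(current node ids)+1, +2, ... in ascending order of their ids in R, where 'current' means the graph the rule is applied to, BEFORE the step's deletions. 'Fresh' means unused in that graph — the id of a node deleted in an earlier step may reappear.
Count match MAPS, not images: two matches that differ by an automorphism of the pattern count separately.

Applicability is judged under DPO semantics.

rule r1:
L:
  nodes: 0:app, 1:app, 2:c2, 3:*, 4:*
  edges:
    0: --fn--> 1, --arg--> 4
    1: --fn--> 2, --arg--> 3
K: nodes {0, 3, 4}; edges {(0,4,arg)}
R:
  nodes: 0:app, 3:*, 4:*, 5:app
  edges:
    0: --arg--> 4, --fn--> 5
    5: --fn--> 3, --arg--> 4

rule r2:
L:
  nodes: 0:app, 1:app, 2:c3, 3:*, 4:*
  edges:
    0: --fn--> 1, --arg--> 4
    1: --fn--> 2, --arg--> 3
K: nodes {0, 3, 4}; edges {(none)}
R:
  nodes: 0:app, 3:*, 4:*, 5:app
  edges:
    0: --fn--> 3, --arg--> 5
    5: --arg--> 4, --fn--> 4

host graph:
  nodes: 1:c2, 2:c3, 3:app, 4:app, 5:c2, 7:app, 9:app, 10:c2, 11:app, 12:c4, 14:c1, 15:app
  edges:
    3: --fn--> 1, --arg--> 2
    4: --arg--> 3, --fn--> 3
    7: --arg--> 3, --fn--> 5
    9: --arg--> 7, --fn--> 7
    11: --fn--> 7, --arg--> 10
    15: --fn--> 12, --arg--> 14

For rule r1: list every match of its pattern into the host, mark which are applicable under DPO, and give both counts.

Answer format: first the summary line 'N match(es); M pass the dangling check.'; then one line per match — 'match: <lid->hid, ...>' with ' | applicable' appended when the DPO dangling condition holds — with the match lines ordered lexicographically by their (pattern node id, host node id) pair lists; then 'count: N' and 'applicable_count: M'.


1 match(es); 0 pass the dangling check.
match: 0->11, 1->7, 2->5, 3->3, 4->10
count: 1
applicable_count: 0


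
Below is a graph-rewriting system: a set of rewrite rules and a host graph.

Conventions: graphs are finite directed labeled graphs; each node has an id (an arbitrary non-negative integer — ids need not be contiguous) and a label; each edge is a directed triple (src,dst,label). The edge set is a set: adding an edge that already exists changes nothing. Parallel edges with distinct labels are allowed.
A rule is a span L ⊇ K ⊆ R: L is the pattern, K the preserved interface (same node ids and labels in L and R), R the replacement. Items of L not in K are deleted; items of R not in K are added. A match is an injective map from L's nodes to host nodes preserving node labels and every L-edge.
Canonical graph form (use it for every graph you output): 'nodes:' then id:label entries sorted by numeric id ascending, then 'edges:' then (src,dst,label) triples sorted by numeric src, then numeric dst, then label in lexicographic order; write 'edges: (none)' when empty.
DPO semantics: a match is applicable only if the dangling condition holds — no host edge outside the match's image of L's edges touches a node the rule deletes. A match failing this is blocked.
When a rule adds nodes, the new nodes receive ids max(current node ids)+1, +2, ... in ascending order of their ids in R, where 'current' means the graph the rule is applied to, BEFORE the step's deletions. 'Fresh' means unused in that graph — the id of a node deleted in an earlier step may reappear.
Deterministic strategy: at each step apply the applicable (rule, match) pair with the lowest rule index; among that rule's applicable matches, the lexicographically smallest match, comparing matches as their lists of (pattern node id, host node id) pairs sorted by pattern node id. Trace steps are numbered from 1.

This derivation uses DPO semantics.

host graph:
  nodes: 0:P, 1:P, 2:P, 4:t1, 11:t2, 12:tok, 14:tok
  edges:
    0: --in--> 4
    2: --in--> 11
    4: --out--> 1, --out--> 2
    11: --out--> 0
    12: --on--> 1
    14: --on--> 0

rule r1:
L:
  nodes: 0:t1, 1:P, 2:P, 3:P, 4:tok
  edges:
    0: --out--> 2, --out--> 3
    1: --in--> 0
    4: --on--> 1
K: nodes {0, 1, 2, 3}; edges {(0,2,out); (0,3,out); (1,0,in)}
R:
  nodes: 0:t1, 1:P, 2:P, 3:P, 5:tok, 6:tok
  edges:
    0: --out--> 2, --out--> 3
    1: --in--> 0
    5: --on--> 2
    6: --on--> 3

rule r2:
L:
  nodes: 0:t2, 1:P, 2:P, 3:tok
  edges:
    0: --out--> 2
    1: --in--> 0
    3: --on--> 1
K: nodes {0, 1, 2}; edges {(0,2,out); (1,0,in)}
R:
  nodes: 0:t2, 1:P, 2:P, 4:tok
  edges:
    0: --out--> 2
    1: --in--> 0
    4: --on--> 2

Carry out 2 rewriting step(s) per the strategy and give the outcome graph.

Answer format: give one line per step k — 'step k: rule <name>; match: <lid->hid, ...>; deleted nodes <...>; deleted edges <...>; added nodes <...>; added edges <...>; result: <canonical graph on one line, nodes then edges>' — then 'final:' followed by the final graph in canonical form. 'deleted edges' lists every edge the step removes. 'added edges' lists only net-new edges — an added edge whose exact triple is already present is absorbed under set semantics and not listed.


step 1: rule r1; match: 0->4, 1->0, 2->1, 3->2, 4->14; deleted nodes 14; deleted edges (14,0,on); added nodes 15, 16; added edges (15,1,on); (16,2,on); result: nodes: 0:P, 1:P, 2:P, 4:t1, 11:t2, 12:tok, 15:tok, 16:tok edges: (0,4,in); (2,11,in); (4,1,out); (4,2,out); (11,0,out); (12,1,on); (15,1,on); (16,2,on)
step 2: rule r2; match: 0->11, 1->2, 2->0, 3->16; deleted nodes 16; deleted edges (16,2,on); added nodes 17; added edges (17,0,on); result: nodes: 0:P, 1:P, 2:P, 4:t1, 11:t2, 12:tok, 15:tok, 17:tok edges: (0,4,in); (2,11,in); (4,1,out); (4,2,out); (11,0,out); (12,1,on); (15,1,on); (17,0,on)
final:
nodes: 0:P, 1:P, 2:P, 4:t1, 11:t2, 12:tok, 15:tok, 17:tok
edges: (0,4,in); (2,11,in); (4,1,out); (4,2,out); (11,0,out); (12,1,on); (15,1,on); (17,0,on)


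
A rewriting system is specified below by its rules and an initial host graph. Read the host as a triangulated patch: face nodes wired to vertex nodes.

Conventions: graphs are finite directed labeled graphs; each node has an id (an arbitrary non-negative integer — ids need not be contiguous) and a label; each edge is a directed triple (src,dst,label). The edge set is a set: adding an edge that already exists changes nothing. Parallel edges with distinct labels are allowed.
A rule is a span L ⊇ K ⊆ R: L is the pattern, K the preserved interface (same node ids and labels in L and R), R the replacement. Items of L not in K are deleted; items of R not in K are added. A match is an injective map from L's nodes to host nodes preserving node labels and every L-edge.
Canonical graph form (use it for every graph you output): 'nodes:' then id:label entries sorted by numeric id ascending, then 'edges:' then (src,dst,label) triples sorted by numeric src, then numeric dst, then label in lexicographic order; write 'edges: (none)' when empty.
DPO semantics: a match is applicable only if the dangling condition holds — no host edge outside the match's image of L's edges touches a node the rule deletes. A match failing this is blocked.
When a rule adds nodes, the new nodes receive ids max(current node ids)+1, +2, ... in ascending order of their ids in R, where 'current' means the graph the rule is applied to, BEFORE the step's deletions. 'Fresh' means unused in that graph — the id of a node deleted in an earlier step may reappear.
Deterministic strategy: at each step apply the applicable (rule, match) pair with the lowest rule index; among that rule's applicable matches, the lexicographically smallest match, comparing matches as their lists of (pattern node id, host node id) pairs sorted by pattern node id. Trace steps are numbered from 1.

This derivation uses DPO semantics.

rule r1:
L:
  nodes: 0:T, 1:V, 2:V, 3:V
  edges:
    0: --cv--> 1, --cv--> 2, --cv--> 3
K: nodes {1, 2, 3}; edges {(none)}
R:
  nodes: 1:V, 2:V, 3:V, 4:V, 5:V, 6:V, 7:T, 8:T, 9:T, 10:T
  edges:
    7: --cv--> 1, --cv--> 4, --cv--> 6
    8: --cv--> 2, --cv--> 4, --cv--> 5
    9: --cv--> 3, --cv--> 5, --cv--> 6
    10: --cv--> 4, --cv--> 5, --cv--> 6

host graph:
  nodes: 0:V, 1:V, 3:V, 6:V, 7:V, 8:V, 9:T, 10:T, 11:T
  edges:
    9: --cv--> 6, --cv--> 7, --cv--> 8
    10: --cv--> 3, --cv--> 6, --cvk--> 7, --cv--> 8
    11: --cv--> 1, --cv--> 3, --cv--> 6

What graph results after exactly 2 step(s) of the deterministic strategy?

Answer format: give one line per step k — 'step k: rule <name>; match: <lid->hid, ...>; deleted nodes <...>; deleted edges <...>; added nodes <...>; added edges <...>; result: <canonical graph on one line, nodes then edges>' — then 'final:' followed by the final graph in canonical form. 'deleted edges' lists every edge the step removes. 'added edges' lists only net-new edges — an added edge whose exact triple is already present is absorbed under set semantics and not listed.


step 1: rule r1; match: 0->9, 1->6, 2->7, 3->8; deleted nodes 9; deleted edges (9,6,cv); (9,7,cv); (9,8,cv); added nodes 12, 13, 14, 15, 16, 17, 18; added edges (15,6,cv); (15,12,cv); (15,14,cv); (16,7,cv); (16,12,cv); (16,13,cv); (17,8,cv); (17,13,cv); (17,14,cv); (18,12,cv); (18,13,cv); (18,14,cv); result: nodes: 0:V, 1:V, 3:V, 6:V, 7:V, 8:V, 10:T, 11:T, 12:V, 13:V, 14:V, 15:T, 16:T, 17:T, 18:T edges: (10,3,cv); (10,6,cv); (10,7,cvk); (10,8,cv); (11,1,cv); (11,3,cv); (11,6,cv); (15,6,cv); (15,12,cv); (15,14,cv); (16,7,cv); (16,12,cv); (16,13,cv); (17,8,cv); (17,13,cv); (17,14,cv); (18,12,cv); (18,13,cv); (18,14,cv)
step 2: rule r1; match: 0->11, 1->1, 2->3, 3->6; deleted nodes 11; deleted edges (11,1,cv); (11,3,cv); (11,6,cv); added nodes 19, 20, 21, 22, 23, 24, 25; added edges (22,1,cv); (22,19,cv); (22,21,cv); (23,3,cv); (23,19,cv); (23,20,cv); (24,6,cv); (24,20,cv); (24,21,cv); (25,19,cv); (25,20,cv); (25,21,cv); result: nodes: 0:V, 1:V, 3:V, 6:V, 7:V, 8:V, 10:T, 12:V, 13:V, 14:V, 15:T, 16:T, 17:T, 18:T, 19:V, 20:V, 21:V, 22:T, 23:T, 24:T, 25:T edges: (10,3,cv); (10,6,cv); (10,7,cvk); (10,8,cv); (15,6,cv); (15,12,cv); (15,14,cv); (16,7,cv); (16,12,cv); (16,13,cv); (17,8,cv); (17,13,cv); (17,14,cv); (18,12,cv); (18,13,cv); (18,14,cv); (22,1,cv); (22,19,cv); (22,21,cv); (23,3,cv); (23,19,cv); (23,20,cv); (24,6,cv); (24,20,cv); (24,21,cv); (25,19,cv); (25,20,cv); (25,21,cv)
final:
nodes: 0:V, 1:V, 3:V, 6:V, 7:V, 8:V, 10:T, 12:V, 13:V, 14:V, 15:T, 16:T, 17:T, 18:T, 19:V, 20:V, 21:V, 22:T, 23:T, 24:T, 25:T
edges: (10,3,cv); (10,6,cv); (10,7,cvk); (10,8,cv); (15,6,cv); (15,12,cv); (15,14,cv); (16,7,cv); (16,12,cv); (16,13,cv); (17,8,cv); (17,13,cv); (17,14,cv); (18,12,cv); (18,13,cv); (18,14,cv); (22,1,cv); (22,19,cv); (22,21,cv); (23,3,cv); (23,19,cv); (23,20,cv); (24,6,cv); (24,20,cv); (24,21,cv); (25,19,cv); (25,20,cv); (25,21,cv)


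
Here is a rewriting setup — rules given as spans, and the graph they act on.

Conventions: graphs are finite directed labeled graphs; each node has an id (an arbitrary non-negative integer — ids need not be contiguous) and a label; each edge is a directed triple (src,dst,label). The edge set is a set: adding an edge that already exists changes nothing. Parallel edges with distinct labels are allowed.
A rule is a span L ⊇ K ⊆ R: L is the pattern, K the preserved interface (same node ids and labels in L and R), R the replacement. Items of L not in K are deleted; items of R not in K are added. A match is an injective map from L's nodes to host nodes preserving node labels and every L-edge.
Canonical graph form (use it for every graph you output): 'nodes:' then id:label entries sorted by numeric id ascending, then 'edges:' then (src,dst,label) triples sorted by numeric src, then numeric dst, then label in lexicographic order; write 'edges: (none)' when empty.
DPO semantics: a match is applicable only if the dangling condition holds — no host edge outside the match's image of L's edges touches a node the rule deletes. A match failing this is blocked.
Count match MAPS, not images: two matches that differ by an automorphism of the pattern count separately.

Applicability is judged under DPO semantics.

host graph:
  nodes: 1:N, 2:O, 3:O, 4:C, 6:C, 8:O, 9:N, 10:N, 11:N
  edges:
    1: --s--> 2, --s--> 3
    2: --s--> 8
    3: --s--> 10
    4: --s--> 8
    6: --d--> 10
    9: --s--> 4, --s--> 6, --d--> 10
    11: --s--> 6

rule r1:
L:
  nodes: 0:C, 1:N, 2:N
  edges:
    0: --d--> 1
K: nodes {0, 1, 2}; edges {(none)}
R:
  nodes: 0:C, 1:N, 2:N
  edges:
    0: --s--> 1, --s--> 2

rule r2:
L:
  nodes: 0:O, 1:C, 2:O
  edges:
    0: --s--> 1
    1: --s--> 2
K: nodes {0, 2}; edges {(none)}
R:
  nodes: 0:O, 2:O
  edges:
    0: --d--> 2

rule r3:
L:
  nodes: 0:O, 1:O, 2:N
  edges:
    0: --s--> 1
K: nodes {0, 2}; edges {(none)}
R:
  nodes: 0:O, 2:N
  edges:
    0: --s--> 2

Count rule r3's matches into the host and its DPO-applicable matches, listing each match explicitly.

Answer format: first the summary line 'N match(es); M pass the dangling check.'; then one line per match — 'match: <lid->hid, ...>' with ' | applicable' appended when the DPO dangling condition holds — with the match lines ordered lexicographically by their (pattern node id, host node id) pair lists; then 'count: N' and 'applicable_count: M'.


4 match(es); 0 pass the dangling check.
match: 0->2, 1->8, 2->1
match: 0->2, 1->8, 2->9
match: 0->2, 1->8, 2->10
match: 0->2, 1->8, 2->11
count: 4
applicable_count: 0


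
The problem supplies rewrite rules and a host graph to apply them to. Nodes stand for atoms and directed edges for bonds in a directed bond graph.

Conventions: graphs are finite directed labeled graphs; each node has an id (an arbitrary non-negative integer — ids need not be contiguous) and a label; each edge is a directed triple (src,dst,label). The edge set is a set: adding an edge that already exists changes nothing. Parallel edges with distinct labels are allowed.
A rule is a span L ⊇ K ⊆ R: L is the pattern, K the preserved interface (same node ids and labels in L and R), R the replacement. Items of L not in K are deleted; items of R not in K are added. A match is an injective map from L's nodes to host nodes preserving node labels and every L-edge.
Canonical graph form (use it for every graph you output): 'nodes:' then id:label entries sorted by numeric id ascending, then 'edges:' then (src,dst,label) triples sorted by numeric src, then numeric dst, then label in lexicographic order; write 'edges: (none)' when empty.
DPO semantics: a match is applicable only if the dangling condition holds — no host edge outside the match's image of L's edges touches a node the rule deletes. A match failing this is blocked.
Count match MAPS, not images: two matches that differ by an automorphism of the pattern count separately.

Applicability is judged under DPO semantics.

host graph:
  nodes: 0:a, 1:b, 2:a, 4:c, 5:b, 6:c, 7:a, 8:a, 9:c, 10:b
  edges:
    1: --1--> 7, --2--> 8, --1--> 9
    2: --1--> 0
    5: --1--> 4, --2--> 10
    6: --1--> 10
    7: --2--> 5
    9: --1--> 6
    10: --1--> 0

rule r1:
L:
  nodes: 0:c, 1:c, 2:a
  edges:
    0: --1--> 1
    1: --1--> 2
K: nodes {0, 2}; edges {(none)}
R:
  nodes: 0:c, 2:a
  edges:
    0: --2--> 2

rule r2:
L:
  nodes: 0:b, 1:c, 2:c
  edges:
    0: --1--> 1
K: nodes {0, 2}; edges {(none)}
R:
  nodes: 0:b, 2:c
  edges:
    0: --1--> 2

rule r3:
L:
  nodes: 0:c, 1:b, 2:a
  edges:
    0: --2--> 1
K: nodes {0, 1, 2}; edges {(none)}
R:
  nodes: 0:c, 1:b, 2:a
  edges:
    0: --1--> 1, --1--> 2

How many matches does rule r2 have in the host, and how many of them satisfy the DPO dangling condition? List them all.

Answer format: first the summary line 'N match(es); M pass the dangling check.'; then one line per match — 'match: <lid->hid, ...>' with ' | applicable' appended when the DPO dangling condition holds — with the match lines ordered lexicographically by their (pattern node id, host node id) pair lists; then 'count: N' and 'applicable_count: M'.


4 match(es); 2 pass the dangling check.
match: 0->1, 1->9, 2->4
match: 0->1, 1->9, 2->6
match: 0->5, 1->4, 2->6 | applicable
match: 0->5, 1->4, 2->9 | applicable
count: 4
applicable_count: 2


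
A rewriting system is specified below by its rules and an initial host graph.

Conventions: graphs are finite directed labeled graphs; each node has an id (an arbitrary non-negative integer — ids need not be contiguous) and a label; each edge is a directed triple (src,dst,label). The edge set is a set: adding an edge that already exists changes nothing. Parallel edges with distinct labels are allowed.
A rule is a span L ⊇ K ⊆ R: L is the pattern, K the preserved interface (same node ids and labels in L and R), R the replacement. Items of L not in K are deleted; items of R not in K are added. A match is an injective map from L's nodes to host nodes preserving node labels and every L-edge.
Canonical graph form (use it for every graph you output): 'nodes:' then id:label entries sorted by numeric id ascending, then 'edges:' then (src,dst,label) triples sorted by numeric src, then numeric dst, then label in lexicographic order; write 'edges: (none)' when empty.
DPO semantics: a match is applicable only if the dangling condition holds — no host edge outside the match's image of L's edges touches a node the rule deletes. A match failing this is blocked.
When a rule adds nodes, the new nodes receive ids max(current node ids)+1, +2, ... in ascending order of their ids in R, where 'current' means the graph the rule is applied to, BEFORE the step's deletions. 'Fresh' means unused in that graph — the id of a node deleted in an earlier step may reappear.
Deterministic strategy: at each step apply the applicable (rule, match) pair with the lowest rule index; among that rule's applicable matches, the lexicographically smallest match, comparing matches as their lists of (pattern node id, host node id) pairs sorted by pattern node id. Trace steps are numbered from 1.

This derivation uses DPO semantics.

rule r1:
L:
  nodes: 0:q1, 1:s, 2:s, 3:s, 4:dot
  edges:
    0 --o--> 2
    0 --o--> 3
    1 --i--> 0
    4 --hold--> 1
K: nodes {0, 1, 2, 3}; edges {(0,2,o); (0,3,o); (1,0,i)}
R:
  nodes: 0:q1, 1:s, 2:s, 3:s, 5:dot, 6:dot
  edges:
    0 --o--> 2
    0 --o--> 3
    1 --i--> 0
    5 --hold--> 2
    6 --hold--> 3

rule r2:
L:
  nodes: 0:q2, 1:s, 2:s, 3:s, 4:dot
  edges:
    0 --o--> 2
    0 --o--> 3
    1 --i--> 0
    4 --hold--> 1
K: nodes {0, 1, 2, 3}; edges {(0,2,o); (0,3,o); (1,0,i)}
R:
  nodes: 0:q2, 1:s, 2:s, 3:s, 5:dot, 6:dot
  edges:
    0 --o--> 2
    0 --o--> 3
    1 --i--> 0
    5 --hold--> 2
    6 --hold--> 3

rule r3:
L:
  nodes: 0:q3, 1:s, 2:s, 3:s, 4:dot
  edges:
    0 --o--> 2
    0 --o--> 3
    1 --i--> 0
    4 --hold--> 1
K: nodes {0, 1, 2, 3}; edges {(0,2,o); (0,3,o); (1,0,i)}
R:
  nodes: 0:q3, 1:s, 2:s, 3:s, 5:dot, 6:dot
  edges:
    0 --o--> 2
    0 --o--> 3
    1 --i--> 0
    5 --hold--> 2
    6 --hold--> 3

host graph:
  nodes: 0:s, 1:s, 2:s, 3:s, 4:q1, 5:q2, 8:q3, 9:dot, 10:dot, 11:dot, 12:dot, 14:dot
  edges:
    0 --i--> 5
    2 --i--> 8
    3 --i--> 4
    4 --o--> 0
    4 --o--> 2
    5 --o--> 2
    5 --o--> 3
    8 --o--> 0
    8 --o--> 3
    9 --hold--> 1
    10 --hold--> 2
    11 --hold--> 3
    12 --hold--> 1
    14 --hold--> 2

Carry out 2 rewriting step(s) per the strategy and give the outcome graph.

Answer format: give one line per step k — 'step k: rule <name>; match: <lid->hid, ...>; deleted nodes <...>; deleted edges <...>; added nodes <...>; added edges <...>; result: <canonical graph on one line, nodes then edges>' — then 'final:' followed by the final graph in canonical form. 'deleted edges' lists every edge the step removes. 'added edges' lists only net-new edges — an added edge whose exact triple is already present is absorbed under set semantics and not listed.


step 1: rule r1; match: 0->4, 1->3, 2->0, 3->2, 4->11; deleted nodes 11; deleted edges (11,3,hold); added nodes 15, 16; added edges (15,0,hold); (16,2,hold); result: nodes: 0:s, 1:s, 2:s, 3:s, 4:q1, 5:q2, 8:q3, 9:dot, 10:dot, 12:dot, 14:dot, 15:dot, 16:dot edges: (0,5,i); (2,8,i); (3,4,i); (4,0,o); (4,2,o); (5,2,o); (5,3,o); (8,0,o); (8,3,o); (9,1,hold); (10,2,hold); (12,1,hold); (14,2,hold); (15,0,hold); (16,2,hold)
step 2: rule r2; match: 0->5, 1->0, 2->2, 3->3, 4->15; deleted nodes 15; deleted edges (15,0,hold); added nodes 17, 18; added edges (17,2,hold); (18,3,hold); result: nodes: 0:s, 1:s, 2:s, 3:s, 4:q1, 5:q2, 8:q3, 9:dot, 10:dot, 12:dot, 14:dot, 16:dot, 17:dot, 18:dot edges: (0,5,i); (2,8,i); (3,4,i); (4,0,o); (4,2,o); (5,2,o); (5,3,o); (8,0,o); (8,3,o); (9,1,hold); (10,2,hold); (12,1,hold); (14,2,hold); (16,2,hold); (17,2,hold); (18,3,hold)
final:
nodes: 0:s, 1:s, 2:s, 3:s, 4:q1, 5:q2, 8:q3, 9:dot, 10:dot, 12:dot, 14:dot, 16:dot, 17:dot, 18:dot
edges: (0,5,i); (2,8,i); (3,4,i); (4,0,o); (4,2,o); (5,2,o); (5,3,o); (8,0,o); (8,3,o); (9,1,hold); (10,2,hold); (12,1,hold); (14,2,hold); (16,2,hold); (17,2,hold); (18,3,hold)
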